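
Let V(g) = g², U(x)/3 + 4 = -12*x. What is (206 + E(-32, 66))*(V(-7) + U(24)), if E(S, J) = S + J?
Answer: -198480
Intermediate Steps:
U(x) = -12 - 36*x (U(x) = -12 + 3*(-12*x) = -12 - 36*x)
E(S, J) = J + S
(206 + E(-32, 66))*(V(-7) + U(24)) = (206 + (66 - 32))*((-7)² + (-12 - 36*24)) = (206 + 34)*(49 + (-12 - 864)) = 240*(49 - 876) = 240*(-827) = -198480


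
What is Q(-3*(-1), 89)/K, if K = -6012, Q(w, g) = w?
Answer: -1/2004 ≈ -0.00049900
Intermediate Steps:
Q(-3*(-1), 89)/K = -3*(-1)/(-6012) = 3*(-1/6012) = -1/2004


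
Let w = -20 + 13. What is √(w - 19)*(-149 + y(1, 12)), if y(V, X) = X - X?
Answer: -149*I*√26 ≈ -759.75*I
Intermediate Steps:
y(V, X) = 0
w = -7
√(w - 19)*(-149 + y(1, 12)) = √(-7 - 19)*(-149 + 0) = √(-26)*(-149) = (I*√26)*(-149) = -149*I*√26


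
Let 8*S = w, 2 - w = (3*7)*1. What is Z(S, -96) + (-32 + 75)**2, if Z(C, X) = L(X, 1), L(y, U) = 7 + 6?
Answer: 1862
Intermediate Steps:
L(y, U) = 13
w = -19 (w = 2 - 3*7 = 2 - 21 = -19)
S = -19/8 (S = (1/8)*(-19) = -19/8 ≈ -2.3750)
Z(C, X) = 13
Z(S, -96) + (-32 + 75)**2 = 13 + (-32 + 75)**2 = 13 + 43**2 = 13 + 1849 = 1862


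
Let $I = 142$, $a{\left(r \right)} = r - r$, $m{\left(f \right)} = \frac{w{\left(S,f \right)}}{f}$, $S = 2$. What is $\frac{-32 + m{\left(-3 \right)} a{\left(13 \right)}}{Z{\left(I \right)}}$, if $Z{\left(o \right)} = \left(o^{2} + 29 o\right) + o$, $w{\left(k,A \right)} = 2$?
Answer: $- \frac{4}{3053} \approx -0.0013102$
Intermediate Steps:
$m{\left(f \right)} = \frac{2}{f}$
$a{\left(r \right)} = 0$
$Z{\left(o \right)} = o^{2} + 30 o$
$\frac{-32 + m{\left(-3 \right)} a{\left(13 \right)}}{Z{\left(I \right)}} = \frac{-32 + \frac{2}{-3} \cdot 0}{142 \left(30 + 142\right)} = \frac{-32 + 2 \left(- \frac{1}{3}\right) 0}{142 \cdot 172} = \frac{-32 - 0}{24424} = \left(-32 + 0\right) \frac{1}{24424} = \left(-32\right) \frac{1}{24424} = - \frac{4}{3053}$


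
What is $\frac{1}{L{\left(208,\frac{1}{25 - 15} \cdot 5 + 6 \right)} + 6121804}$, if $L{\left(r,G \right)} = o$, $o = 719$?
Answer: $\frac{1}{6122523} \approx 1.6333 \cdot 10^{-7}$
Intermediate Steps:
$L{\left(r,G \right)} = 719$
$\frac{1}{L{\left(208,\frac{1}{25 - 15} \cdot 5 + 6 \right)} + 6121804} = \frac{1}{719 + 6121804} = \frac{1}{6122523}$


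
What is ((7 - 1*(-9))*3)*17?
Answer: 816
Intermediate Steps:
((7 - 1*(-9))*3)*17 = ((7 + 9)*3)*17 = (16*3)*17 = 48*17 = 816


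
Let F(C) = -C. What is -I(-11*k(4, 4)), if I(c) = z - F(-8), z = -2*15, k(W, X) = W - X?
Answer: 38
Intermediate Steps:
z = -30
I(c) = -38 (I(c) = -30 - (-1)*(-8) = -30 - 1*8 = -30 - 8 = -38)
-I(-11*k(4, 4)) = -1*(-38) = 38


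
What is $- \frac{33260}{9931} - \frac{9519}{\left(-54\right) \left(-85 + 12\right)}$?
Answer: $- \frac{75214703}{13049334} \approx -5.7639$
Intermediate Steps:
$- \frac{33260}{9931} - \frac{9519}{\left(-54\right) \left(-85 + 12\right)} = \left(-33260\right) \frac{1}{9931} - \frac{9519}{\left(-54\right) \left(-73\right)} = - \frac{33260}{9931} - \frac{9519}{3942} = - \frac{33260}{9931} - \frac{3173}{1314} = - \frac{75214703}{13049334}$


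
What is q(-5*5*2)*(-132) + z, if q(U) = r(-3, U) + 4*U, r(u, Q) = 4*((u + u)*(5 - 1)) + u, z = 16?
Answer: 39484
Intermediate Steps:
r(u, Q) = 33*u (r(u, Q) = 4*((2*u)*4) + u = 4*(8*u) + u = 32*u + u = 33*u)
q(U) = -99 + 4*U (q(U) = 33*(-3) + 4*U = -99 + 4*U)
q(-5*5*2)*(-132) + z = (-99 + 4*(-5*5*2))*(-132) + 16 = (-99 + 4*(-25*2))*(-132) + 16 = (-99 + 4*(-50))*(-132) + 16 = (-99 - 200)*(-132) + 16 = -299*(-132) + 16 = 39468 + 16 = 39484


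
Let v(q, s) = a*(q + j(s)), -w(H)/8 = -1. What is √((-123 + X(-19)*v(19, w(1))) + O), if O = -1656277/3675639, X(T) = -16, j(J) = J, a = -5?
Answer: √27514438156463874/3675639 ≈ 45.128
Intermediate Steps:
w(H) = 8 (w(H) = -8*(-1) = 8)
v(q, s) = -5*q - 5*s (v(q, s) = -5*(q + s) = -5*q - 5*s)
O = -1656277/3675639 (O = -1656277*1/3675639 = -1656277/3675639 ≈ -0.45061)
√((-123 + X(-19)*v(19, w(1))) + O) = √((-123 - 16*(-5*19 - 5*8)) - 1656277/3675639) = √((-123 - 16*(-95 - 40)) - 1656277/3675639) = √((-123 - 16*(-135)) - 1656277/3675639) = √((-123 + 2160) - 1656277/3675639) = √(2037 - 1656277/3675639) = √(7485620366/3675639) = √27514438156463874/3675639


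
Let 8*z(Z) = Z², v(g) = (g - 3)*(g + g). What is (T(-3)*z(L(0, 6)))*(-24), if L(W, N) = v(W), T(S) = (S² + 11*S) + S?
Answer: 0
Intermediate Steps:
v(g) = 2*g*(-3 + g) (v(g) = (-3 + g)*(2*g) = 2*g*(-3 + g))
T(S) = S² + 12*S
L(W, N) = 2*W*(-3 + W)
z(Z) = Z²/8
(T(-3)*z(L(0, 6)))*(-24) = ((-3*(12 - 3))*((2*0*(-3 + 0))²/8))*(-24) = ((-3*9)*((2*0*(-3))²/8))*(-24) = -27*0²/8*(-24) = -27*0/8*(-24) = -27*0*(-24) = 0*(-24) = 0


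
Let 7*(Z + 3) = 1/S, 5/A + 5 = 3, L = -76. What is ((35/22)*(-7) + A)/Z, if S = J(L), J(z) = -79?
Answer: 8295/1826 ≈ 4.5427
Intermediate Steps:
A = -5/2 (A = 5/(-5 + 3) = 5/(-2) = 5*(-1/2) = -5/2 ≈ -2.5000)
S = -79
Z = -1660/553 (Z = -3 + (1/7)/(-79) = -3 + (1/7)*(-1/79) = -3 - 1/553 = -1660/553 ≈ -3.0018)
((35/22)*(-7) + A)/Z = ((35/22)*(-7) - 5/2)/(-1660/553) = ((35*(1/22))*(-7) - 5/2)*(-553/1660) = ((35/22)*(-7) - 5/2)*(-553/1660) = (-245/22 - 5/2)*(-553/1660) = -150/11*(-553/1660) = 8295/1826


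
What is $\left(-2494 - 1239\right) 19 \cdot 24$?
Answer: $-1702248$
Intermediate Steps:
$\left(-2494 - 1239\right) 19 \cdot 24 = \left(-2494 - 1239\right) 456 = \left(-3733\right) 456 = -1702248$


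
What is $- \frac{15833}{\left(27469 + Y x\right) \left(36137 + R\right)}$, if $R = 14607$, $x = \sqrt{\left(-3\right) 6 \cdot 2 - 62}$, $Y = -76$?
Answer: $- \frac{434916677}{38317403784696} - \frac{2105789 i \sqrt{2}}{9579350946174} \approx -1.135 \cdot 10^{-5} - 3.1088 \cdot 10^{-7} i$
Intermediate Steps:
$x = 7 i \sqrt{2}$ ($x = \sqrt{\left(-18\right) 2 - 62} = \sqrt{-36 - 62} = \sqrt{-98} = 7 i \sqrt{2} \approx 9.8995 i$)
$- \frac{15833}{\left(27469 + Y x\right) \left(36137 + R\right)} = - \frac{15833}{\left(27469 - 76 \cdot 7 i \sqrt{2}\right) \left(36137 + 14607\right)} = - \frac{15833}{\left(27469 - 532 i \sqrt{2}\right) 50744} = - \frac{15833}{1393886936 - 26995808 i \sqrt{2}}$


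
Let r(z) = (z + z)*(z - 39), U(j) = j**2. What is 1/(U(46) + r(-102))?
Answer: 1/30880 ≈ 3.2383e-5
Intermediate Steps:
r(z) = 2*z*(-39 + z) (r(z) = (2*z)*(-39 + z) = 2*z*(-39 + z))
1/(U(46) + r(-102)) = 1/(46**2 + 2*(-102)*(-39 - 102)) = 1/(2116 + 2*(-102)*(-141)) = 1/(2116 + 28764) = 1/30880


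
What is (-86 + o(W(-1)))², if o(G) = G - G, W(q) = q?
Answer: 7396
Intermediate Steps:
o(G) = 0
(-86 + o(W(-1)))² = (-86 + 0)² = (-86)² = 7396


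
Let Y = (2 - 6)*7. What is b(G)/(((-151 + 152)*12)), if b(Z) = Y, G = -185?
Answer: -7/3 ≈ -2.3333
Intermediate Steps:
Y = -28 (Y = -4*7 = -28)
b(Z) = -28
b(G)/(((-151 + 152)*12)) = -28*1/(12*(-151 + 152)) = -28/(1*12) = -28/12 = -28*1/12 = -7/3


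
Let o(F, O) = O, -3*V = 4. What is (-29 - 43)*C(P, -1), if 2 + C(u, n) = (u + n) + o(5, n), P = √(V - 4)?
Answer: 288 - 96*I*√3 ≈ 288.0 - 166.28*I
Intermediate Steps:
V = -4/3 (V = -⅓*4 = -4/3 ≈ -1.3333)
P = 4*I*√3/3 (P = √(-4/3 - 4) = √(-16/3) = 4*I*√3/3 ≈ 2.3094*I)
C(u, n) = -2 + u + 2*n (C(u, n) = -2 + ((u + n) + n) = -2 + ((n + u) + n) = -2 + (u + 2*n) = -2 + u + 2*n)
(-29 - 43)*C(P, -1) = (-29 - 43)*(-2 + 4*I*√3/3 + 2*(-1)) = -72*(-2 + 4*I*√3/3 - 2) = -72*(-4 + 4*I*√3/3) = 288 - 96*I*√3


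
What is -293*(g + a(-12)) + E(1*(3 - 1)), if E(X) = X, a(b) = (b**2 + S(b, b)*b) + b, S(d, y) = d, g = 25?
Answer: -88191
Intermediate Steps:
a(b) = b + 2*b**2 (a(b) = (b**2 + b*b) + b = (b**2 + b**2) + b = 2*b**2 + b = b + 2*b**2)
-293*(g + a(-12)) + E(1*(3 - 1)) = -293*(25 - 12*(1 + 2*(-12))) + 1*(3 - 1) = -293*(25 - 12*(1 - 24)) + 1*2 = -293*(25 - 12*(-23)) + 2 = -293*(25 + 276) + 2 = -293*301 + 2 = -88193 + 2 = -88191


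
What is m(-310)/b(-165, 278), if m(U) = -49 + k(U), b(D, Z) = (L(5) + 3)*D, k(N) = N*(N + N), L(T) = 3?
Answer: -192151/990 ≈ -194.09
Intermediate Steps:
k(N) = 2*N² (k(N) = N*(2*N) = 2*N²)
b(D, Z) = 6*D (b(D, Z) = (3 + 3)*D = 6*D)
m(U) = -49 + 2*U²
m(-310)/b(-165, 278) = (-49 + 2*(-310)²)/((6*(-165))) = (-49 + 2*96100)/(-990) = (-49 + 192200)*(-1/990) = 192151*(-1/990) = -192151/990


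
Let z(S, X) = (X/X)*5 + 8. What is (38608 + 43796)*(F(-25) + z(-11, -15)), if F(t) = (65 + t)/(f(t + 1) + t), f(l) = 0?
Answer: 4697028/5 ≈ 9.3941e+5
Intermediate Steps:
z(S, X) = 13 (z(S, X) = 1*5 + 8 = 5 + 8 = 13)
F(t) = (65 + t)/t (F(t) = (65 + t)/(0 + t) = (65 + t)/t)
(38608 + 43796)*(F(-25) + z(-11, -15)) = (38608 + 43796)*((65 - 25)/(-25) + 13) = 82404*(-1/25*40 + 13) = 82404*(-8/5 + 13) = 82404*(57/5) = 4697028/5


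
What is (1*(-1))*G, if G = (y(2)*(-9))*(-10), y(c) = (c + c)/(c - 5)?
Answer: 120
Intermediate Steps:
y(c) = 2*c/(-5 + c) (y(c) = (2*c)/(-5 + c) = 2*c/(-5 + c))
G = -120 (G = ((2*2/(-5 + 2))*(-9))*(-10) = ((2*2/(-3))*(-9))*(-10) = ((2*2*(-⅓))*(-9))*(-10) = -4/3*(-9)*(-10) = 12*(-10) = -120)
(1*(-1))*G = (1*(-1))*(-120) = -1*(-120) = 120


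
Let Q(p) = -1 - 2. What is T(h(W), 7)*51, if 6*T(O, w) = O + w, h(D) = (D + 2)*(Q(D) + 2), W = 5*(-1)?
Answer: 85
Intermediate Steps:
Q(p) = -3
W = -5
h(D) = -2 - D (h(D) = (D + 2)*(-3 + 2) = (2 + D)*(-1) = -2 - D)
T(O, w) = O/6 + w/6 (T(O, w) = (O + w)/6 = O/6 + w/6)
T(h(W), 7)*51 = ((-2 - 1*(-5))/6 + (⅙)*7)*51 = ((-2 + 5)/6 + 7/6)*51 = ((⅙)*3 + 7/6)*51 = (½ + 7/6)*51 = (5/3)*51 = 85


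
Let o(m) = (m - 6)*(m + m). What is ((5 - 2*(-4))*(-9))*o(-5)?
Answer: -12870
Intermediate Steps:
o(m) = 2*m*(-6 + m) (o(m) = (-6 + m)*(2*m) = 2*m*(-6 + m))
((5 - 2*(-4))*(-9))*o(-5) = ((5 - 2*(-4))*(-9))*(2*(-5)*(-6 - 5)) = ((5 + 8)*(-9))*(2*(-5)*(-11)) = (13*(-9))*110 = -117*110 = -12870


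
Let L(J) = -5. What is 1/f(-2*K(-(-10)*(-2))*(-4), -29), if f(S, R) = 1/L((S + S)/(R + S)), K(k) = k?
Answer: -5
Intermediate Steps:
f(S, R) = -1/5 (f(S, R) = 1/(-5) = -1/5)
1/f(-2*K(-(-10)*(-2))*(-4), -29) = 1/(-1/5) = -5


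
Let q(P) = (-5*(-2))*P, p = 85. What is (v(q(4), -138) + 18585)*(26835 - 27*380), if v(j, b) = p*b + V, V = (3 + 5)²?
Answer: 114682425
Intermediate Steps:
V = 64 (V = 8² = 64)
q(P) = 10*P
v(j, b) = 64 + 85*b (v(j, b) = 85*b + 64 = 64 + 85*b)
(v(q(4), -138) + 18585)*(26835 - 27*380) = ((64 + 85*(-138)) + 18585)*(26835 - 27*380) = ((64 - 11730) + 18585)*(26835 - 10260) = (-11666 + 18585)*16575 = 6919*16575 = 114682425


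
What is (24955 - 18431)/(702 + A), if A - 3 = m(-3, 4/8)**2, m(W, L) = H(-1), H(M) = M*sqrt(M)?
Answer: 1631/176 ≈ 9.2670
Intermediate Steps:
H(M) = M**(3/2)
m(W, L) = -I (m(W, L) = (-1)**(3/2) = -I)
A = 2 (A = 3 + (-I)**2 = 3 - 1 = 2)
(24955 - 18431)/(702 + A) = (24955 - 18431)/(702 + 2) = 6524/704 = 6524*(1/704) = 1631/176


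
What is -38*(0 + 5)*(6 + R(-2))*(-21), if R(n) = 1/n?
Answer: 21945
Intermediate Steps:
R(n) = 1/n
-38*(0 + 5)*(6 + R(-2))*(-21) = -38*(0 + 5)*(6 + 1/(-2))*(-21) = -190*(6 - ½)*(-21) = -190*11/2*(-21) = -38*55/2*(-21) = -1045*(-21) = 21945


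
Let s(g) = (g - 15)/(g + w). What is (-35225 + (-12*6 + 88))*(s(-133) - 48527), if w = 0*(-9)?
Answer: 227236879087/133 ≈ 1.7085e+9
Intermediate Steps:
w = 0
s(g) = (-15 + g)/g (s(g) = (g - 15)/(g + 0) = (-15 + g)/g)
(-35225 + (-12*6 + 88))*(s(-133) - 48527) = (-35225 + (-12*6 + 88))*((-15 - 133)/(-133) - 48527) = (-35225 + (-72 + 88))*(-1/133*(-148) - 48527) = (-35225 + 16)*(148/133 - 48527) = -35209*(-6453943/133) = 227236879087/133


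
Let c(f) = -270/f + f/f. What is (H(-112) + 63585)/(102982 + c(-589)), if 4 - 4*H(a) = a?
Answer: 37468646/60657257 ≈ 0.61771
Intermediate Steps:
c(f) = 1 - 270/f (c(f) = -270/f + 1 = 1 - 270/f)
H(a) = 1 - a/4
(H(-112) + 63585)/(102982 + c(-589)) = ((1 - ¼*(-112)) + 63585)/(102982 + (-270 - 589)/(-589)) = ((1 + 28) + 63585)/(102982 - 1/589*(-859)) = (29 + 63585)/(102982 + 859/589) = 63614/(60657257/589) = 63614*(589/60657257) = 37468646/60657257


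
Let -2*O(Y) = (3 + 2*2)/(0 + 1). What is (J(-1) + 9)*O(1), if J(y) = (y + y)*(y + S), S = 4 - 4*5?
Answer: -301/2 ≈ -150.50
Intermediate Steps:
S = -16 (S = 4 - 20 = -16)
J(y) = 2*y*(-16 + y) (J(y) = (y + y)*(y - 16) = (2*y)*(-16 + y) = 2*y*(-16 + y))
O(Y) = -7/2 (O(Y) = -(3 + 2*2)/(2*(0 + 1)) = -(3 + 4)/(2*1) = -7/2)
(J(-1) + 9)*O(1) = (2*(-1)*(-16 - 1) + 9)*(-7/2) = (2*(-1)*(-17) + 9)*(-7/2) = (34 + 9)*(-7/2) = 43*(-7/2) = -301/2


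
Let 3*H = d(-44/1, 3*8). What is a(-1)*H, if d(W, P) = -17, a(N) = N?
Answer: 17/3 ≈ 5.6667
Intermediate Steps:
H = -17/3 (H = (⅓)*(-17) = -17/3 ≈ -5.6667)
a(-1)*H = -1*(-17/3) = 17/3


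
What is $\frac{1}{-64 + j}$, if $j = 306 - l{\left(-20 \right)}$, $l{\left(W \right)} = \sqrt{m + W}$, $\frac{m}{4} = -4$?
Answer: $\frac{121}{29300} + \frac{3 i}{29300} \approx 0.0041297 + 0.00010239 i$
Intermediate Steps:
$m = -16$ ($m = 4 \left(-4\right) = -16$)
$l{\left(W \right)} = \sqrt{-16 + W}$
$j = 306 - 6 i$ ($j = 306 - \sqrt{-16 - 20} = 306 - \sqrt{-36} = 306 - 6 i \approx 306.0 - 6.0 i$)
$\frac{1}{-64 + j} = \frac{1}{-64 + \left(306 - 6 i\right)} = \frac{1}{242 - 6 i} = \frac{242 + 6 i}{58600}$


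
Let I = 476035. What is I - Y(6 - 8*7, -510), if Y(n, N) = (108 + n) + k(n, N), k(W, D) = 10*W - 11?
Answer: 476488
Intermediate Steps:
k(W, D) = -11 + 10*W
Y(n, N) = 97 + 11*n (Y(n, N) = (108 + n) + (-11 + 10*n) = 97 + 11*n)
I - Y(6 - 8*7, -510) = 476035 - (97 + 11*(6 - 8*7)) = 476035 - (97 + 11*(6 - 56)) = 476035 - (97 + 11*(-50)) = 476035 - (97 - 550) = 476035 - 1*(-453) = 476035 + 453 = 476488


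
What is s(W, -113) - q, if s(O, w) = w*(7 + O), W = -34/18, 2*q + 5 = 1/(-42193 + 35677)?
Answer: -2498041/4344 ≈ -575.06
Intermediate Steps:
q = -32581/13032 (q = -5/2 + 1/(2*(-42193 + 35677)) = -5/2 + (½)/(-6516) = -5/2 + (½)*(-1/6516) = -5/2 - 1/13032 = -32581/13032 ≈ -2.5001)
W = -17/9 (W = -34*1/18 = -17/9 ≈ -1.8889)
s(W, -113) - q = -113*(7 - 17/9) - 1*(-32581/13032) = -113*46/9 + 32581/13032 = -5198/9 + 32581/13032 = -2498041/4344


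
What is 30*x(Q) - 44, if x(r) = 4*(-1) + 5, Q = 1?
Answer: -14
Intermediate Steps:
x(r) = 1 (x(r) = -4 + 5 = 1)
30*x(Q) - 44 = 30*1 - 44 = 30 - 44 = -14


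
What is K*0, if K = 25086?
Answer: 0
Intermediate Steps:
K*0 = 25086*0 = 0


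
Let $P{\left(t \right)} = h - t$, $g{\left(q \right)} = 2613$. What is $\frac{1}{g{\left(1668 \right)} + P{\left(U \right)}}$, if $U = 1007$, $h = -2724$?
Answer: $- \frac{1}{1118} \approx -0.00089445$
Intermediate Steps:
$P{\left(t \right)} = -2724 - t$
$\frac{1}{g{\left(1668 \right)} + P{\left(U \right)}} = \frac{1}{2613 - 3731} = \frac{1}{-1118} = - \frac{1}{1118}$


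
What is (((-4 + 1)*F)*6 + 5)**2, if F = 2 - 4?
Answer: 1681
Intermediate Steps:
F = -2
(((-4 + 1)*F)*6 + 5)**2 = (((-4 + 1)*(-2))*6 + 5)**2 = (-3*(-2)*6 + 5)**2 = (6*6 + 5)**2 = (36 + 5)**2 = 41**2 = 1681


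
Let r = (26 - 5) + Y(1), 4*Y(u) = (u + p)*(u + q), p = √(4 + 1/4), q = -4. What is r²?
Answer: 26397/64 - 243*√17/16 ≈ 349.83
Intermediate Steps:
p = √17/2 (p = √(4 + ¼) = √(17/4) = √17/2 ≈ 2.0616)
Y(u) = (-4 + u)*(u + √17/2)/4 (Y(u) = ((u + √17/2)*(u - 4))/4 = ((u + √17/2)*(-4 + u))/4 = ((-4 + u)*(u + √17/2))/4 = (-4 + u)*(u + √17/2)/4)
r = 81/4 - 3*√17/8 (r = (26 - 5) + (-1*1 - √17/2 + (¼)*1² + (⅛)*1*√17) = 21 + (-1 - √17/2 + (¼)*1 + √17/8) = 21 + (-1 - √17/2 + ¼ + √17/8) = 21 + (-¾ - 3*√17/8) = 81/4 - 3*√17/8 ≈ 18.704)
r² = (81/4 - 3*√17/8)²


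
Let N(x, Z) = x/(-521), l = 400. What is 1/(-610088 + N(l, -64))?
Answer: -521/317856248 ≈ -1.6391e-6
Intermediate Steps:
N(x, Z) = -x/521 (N(x, Z) = x*(-1/521) = -x/521)
1/(-610088 + N(l, -64)) = 1/(-610088 - 1/521*400) = 1/(-610088 - 400/521) = 1/(-317856248/521) = -521/317856248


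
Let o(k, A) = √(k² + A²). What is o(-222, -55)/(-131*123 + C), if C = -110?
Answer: -17*√181/16223 ≈ -0.014098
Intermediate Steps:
o(k, A) = √(A² + k²)
o(-222, -55)/(-131*123 + C) = √((-55)² + (-222)²)/(-131*123 - 110) = √(3025 + 49284)/(-16113 - 110) = √52309/(-16223) = (17*√181)*(-1/16223) = -17*√181/16223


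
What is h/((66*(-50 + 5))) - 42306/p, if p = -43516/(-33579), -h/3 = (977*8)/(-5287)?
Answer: -168990220226129/5176554570 ≈ -32645.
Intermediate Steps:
h = 23448/5287 (h = -3*977*8/(-5287) = -23448*(-1)/5287 = -3*(-7816/5287) = 23448/5287 ≈ 4.4350)
p = 43516/33579 (p = -43516*(-1/33579) = 43516/33579 ≈ 1.2959)
h/((66*(-50 + 5))) - 42306/p = 23448/(5287*((66*(-50 + 5)))) - 42306/43516/33579 = 23448/(5287*((66*(-45)))) - 42306*33579/43516 = (23448/5287)/(-2970) - 64572417/1978 = (23448/5287)*(-1/2970) - 64572417/1978 = -3908/2617065 - 64572417/1978 = -168990220226129/5176554570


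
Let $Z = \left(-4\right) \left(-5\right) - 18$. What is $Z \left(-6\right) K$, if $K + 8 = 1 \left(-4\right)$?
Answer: $144$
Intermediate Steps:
$Z = 2$ ($Z = 20 - 18 = 2$)
$K = -12$ ($K = -8 + 1 \left(-4\right) = -8 - 4 = -12$)
$Z \left(-6\right) K = 2 \left(-6\right) \left(-12\right) = \left(-12\right) \left(-12\right) = 144$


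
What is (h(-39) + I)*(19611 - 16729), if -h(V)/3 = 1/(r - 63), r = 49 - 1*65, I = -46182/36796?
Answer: -2549121795/726721 ≈ -3507.7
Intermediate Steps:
I = -23091/18398 (I = -46182*1/36796 = -23091/18398 ≈ -1.2551)
r = -16 (r = 49 - 65 = -16)
h(V) = 3/79 (h(V) = -3/(-16 - 63) = -3/(-79) = -3*(-1/79) = 3/79)
(h(-39) + I)*(19611 - 16729) = (3/79 - 23091/18398)*(19611 - 16729) = -1768995/1453442*2882 = -2549121795/726721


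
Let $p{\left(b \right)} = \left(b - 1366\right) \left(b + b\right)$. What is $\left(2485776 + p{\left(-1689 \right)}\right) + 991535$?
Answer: $13797101$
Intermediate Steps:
$p{\left(b \right)} = 2 b \left(-1366 + b\right)$ ($p{\left(b \right)} = \left(-1366 + b\right) 2 b = 2 b \left(-1366 + b\right)$)
$\left(2485776 + p{\left(-1689 \right)}\right) + 991535 = \left(2485776 + 2 \left(-1689\right) \left(-1366 - 1689\right)\right) + 991535 = \left(2485776 + 2 \left(-1689\right) \left(-3055\right)\right) + 991535 = \left(2485776 + 10319790\right) + 991535 = 12805566 + 991535 = 13797101$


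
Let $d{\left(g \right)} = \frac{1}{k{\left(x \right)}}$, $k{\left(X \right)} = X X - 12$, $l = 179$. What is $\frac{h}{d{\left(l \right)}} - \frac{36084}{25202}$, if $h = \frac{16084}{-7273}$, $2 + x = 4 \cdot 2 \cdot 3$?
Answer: $- \frac{95793575914}{91647073} \approx -1045.2$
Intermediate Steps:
$x = 22$ ($x = -2 + 4 \cdot 2 \cdot 3 = -2 + 8 \cdot 3 = -2 + 24 = 22$)
$k{\left(X \right)} = -12 + X^{2}$ ($k{\left(X \right)} = X^{2} - 12 = -12 + X^{2}$)
$d{\left(g \right)} = \frac{1}{472}$ ($d{\left(g \right)} = \frac{1}{-12 + 22^{2}} = \frac{1}{-12 + 484} = \frac{1}{472}$)
$h = - \frac{16084}{7273}$ ($h = 16084 \left(- \frac{1}{7273}\right) = - \frac{16084}{7273} \approx -2.2115$)
$\frac{h}{d{\left(l \right)}} - \frac{36084}{25202} = - \frac{16084 \frac{1}{\frac{1}{472}}}{7273} - \frac{36084}{25202} = \left(- \frac{16084}{7273}\right) 472 - \frac{18042}{12601} = - \frac{7591648}{7273} - \frac{18042}{12601} = - \frac{95793575914}{91647073}$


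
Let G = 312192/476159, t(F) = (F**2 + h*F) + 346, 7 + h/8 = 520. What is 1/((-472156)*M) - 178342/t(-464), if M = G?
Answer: 571465215395173/5411028692371968 ≈ 0.10561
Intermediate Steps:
h = 4104 (h = -56 + 8*520 = -56 + 4160 = 4104)
t(F) = 346 + F**2 + 4104*F (t(F) = (F**2 + 4104*F) + 346 = 346 + F**2 + 4104*F)
G = 312192/476159 (G = 312192*(1/476159) = 312192/476159 ≈ 0.65565)
M = 312192/476159 ≈ 0.65565
1/((-472156)*M) - 178342/t(-464) = 1/((-472156)*(312192/476159)) - 178342/(346 + (-464)**2 + 4104*(-464)) = -1/472156*476159/312192 - 178342/(346 + 215296 - 1904256) = -476159/147403325952 - 178342/(-1688614) = -476159/147403325952 - 178342*(-1/1688614) = -476159/147403325952 + 3877/36709 = 571465215395173/5411028692371968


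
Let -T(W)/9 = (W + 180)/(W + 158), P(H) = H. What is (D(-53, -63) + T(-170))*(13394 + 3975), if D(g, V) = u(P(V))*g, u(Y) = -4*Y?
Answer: -463700193/2 ≈ -2.3185e+8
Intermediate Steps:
D(g, V) = -4*V*g (D(g, V) = (-4*V)*g = -4*V*g)
T(W) = -9*(180 + W)/(158 + W) (T(W) = -9*(W + 180)/(W + 158) = -9*(180 + W)/(158 + W))
(D(-53, -63) + T(-170))*(13394 + 3975) = (-4*(-63)*(-53) + 9*(-180 - 1*(-170))/(158 - 170))*(13394 + 3975) = (-13356 + 9*(-180 + 170)/(-12))*17369 = (-13356 + 9*(-1/12)*(-10))*17369 = (-13356 + 15/2)*17369 = -26697/2*17369 = -463700193/2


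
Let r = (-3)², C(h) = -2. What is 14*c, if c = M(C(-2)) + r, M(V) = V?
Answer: 98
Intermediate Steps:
r = 9
c = 7 (c = -2 + 9 = 7)
14*c = 14*7 = 98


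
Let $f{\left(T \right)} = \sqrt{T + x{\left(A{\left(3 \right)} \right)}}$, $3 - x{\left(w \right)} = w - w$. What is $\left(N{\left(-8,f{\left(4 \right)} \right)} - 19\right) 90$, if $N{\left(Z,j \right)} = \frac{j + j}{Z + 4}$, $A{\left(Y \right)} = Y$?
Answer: $-1710 - 45 \sqrt{7} \approx -1829.1$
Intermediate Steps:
$x{\left(w \right)} = 3$ ($x{\left(w \right)} = 3 - \left(w - w\right) = 3 - 0 = 3 + 0 = 3$)
$f{\left(T \right)} = \sqrt{3 + T}$ ($f{\left(T \right)} = \sqrt{T + 3} = \sqrt{3 + T}$)
$N{\left(Z,j \right)} = \frac{2 j}{4 + Z}$
$\left(N{\left(-8,f{\left(4 \right)} \right)} - 19\right) 90 = \left(\frac{2 \sqrt{3 + 4}}{4 - 8} - 19\right) 90 = \left(\frac{2 \sqrt{7}}{-4} - 19\right) 90 = \left(2 \sqrt{7} \left(- \frac{1}{4}\right) - 19\right) 90 = \left(- \frac{\sqrt{7}}{2} - 19\right) 90 = \left(-19 - \frac{\sqrt{7}}{2}\right) 90 = -1710 - 45 \sqrt{7}$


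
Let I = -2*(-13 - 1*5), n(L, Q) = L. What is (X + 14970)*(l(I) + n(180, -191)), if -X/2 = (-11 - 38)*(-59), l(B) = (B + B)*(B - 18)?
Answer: 13561488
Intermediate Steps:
I = 36 (I = -2*(-13 - 5) = -2*(-18) = 36)
l(B) = 2*B*(-18 + B) (l(B) = (2*B)*(-18 + B) = 2*B*(-18 + B))
X = -5782 (X = -2*(-11 - 38)*(-59) = -(-98)*(-59) = -2*2891 = -5782)
(X + 14970)*(l(I) + n(180, -191)) = (-5782 + 14970)*(2*36*(-18 + 36) + 180) = 9188*(2*36*18 + 180) = 9188*(1296 + 180) = 9188*1476 = 13561488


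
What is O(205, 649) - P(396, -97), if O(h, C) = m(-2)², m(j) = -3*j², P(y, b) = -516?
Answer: 660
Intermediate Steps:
O(h, C) = 144 (O(h, C) = (-3*(-2)²)² = (-3*4)² = (-12)² = 144)
O(205, 649) - P(396, -97) = 144 - 1*(-516) = 144 + 516 = 660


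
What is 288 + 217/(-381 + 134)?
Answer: 70919/247 ≈ 287.12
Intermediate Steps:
288 + 217/(-381 + 134) = 288 + 217/(-247) = 288 - 1/247*217 = 288 - 217/247 = 70919/247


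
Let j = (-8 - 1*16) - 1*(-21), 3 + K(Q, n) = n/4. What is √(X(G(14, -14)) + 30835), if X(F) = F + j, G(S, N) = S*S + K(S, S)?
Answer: √124114/2 ≈ 176.15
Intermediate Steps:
K(Q, n) = -3 + n/4
j = -3 (j = (-8 - 16) + 21 = -24 + 21 = -3)
G(S, N) = -3 + S² + S/4 (G(S, N) = S*S + (-3 + S/4) = S² + (-3 + S/4) = -3 + S² + S/4)
X(F) = -3 + F (X(F) = F - 3 = -3 + F)
√(X(G(14, -14)) + 30835) = √((-3 + (-3 + 14² + (¼)*14)) + 30835) = √((-3 + (-3 + 196 + 7/2)) + 30835) = √((-3 + 393/2) + 30835) = √(387/2 + 30835) = √(62057/2) = √124114/2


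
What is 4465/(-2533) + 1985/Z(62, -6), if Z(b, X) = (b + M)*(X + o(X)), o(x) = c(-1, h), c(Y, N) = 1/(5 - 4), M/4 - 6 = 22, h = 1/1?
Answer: -1782511/440742 ≈ -4.0443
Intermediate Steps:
h = 1
M = 112 (M = 24 + 4*22 = 24 + 88 = 112)
c(Y, N) = 1 (c(Y, N) = 1/1 = 1)
o(x) = 1
Z(b, X) = (1 + X)*(112 + b) (Z(b, X) = (b + 112)*(X + 1) = (112 + b)*(1 + X) = (1 + X)*(112 + b))
4465/(-2533) + 1985/Z(62, -6) = 4465/(-2533) + 1985/(112 + 62 + 112*(-6) - 6*62) = 4465*(-1/2533) + 1985/(112 + 62 - 672 - 372) = -4465/2533 + 1985/(-870) = -4465/2533 + 1985*(-1/870) = -4465/2533 - 397/174 = -1782511/440742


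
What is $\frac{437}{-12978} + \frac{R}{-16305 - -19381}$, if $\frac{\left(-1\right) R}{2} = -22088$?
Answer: $\frac{142992979}{9980082} \approx 14.328$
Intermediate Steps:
$R = 44176$ ($R = \left(-2\right) \left(-22088\right) = 44176$)
$\frac{437}{-12978} + \frac{R}{-16305 - -19381} = \frac{437}{-12978} + \frac{44176}{-16305 - -19381} = 437 \left(- \frac{1}{12978}\right) + \frac{44176}{-16305 + 19381} = - \frac{437}{12978} + \frac{44176}{3076} = - \frac{437}{12978} + 44176 \cdot \frac{1}{3076} = - \frac{437}{12978} + \frac{11044}{769} = \frac{142992979}{9980082}$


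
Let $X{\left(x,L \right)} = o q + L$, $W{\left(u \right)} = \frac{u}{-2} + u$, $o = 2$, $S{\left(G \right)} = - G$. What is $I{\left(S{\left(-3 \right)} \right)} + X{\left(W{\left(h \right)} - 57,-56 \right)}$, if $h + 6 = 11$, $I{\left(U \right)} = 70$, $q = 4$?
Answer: $22$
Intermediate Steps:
$h = 5$ ($h = -6 + 11 = 5$)
$W{\left(u \right)} = \frac{u}{2}$ ($W{\left(u \right)} = u \left(- \frac{1}{2}\right) + u = - \frac{u}{2} + u = \frac{u}{2}$)
$X{\left(x,L \right)} = 8 + L$ ($X{\left(x,L \right)} = 2 \cdot 4 + L = 8 + L$)
$I{\left(S{\left(-3 \right)} \right)} + X{\left(W{\left(h \right)} - 57,-56 \right)} = 70 + \left(8 - 56\right) = 70 - 48 = 22$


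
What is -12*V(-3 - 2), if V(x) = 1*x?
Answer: 60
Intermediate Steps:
V(x) = x
-12*V(-3 - 2) = -12*(-3 - 2) = -12*(-5) = 60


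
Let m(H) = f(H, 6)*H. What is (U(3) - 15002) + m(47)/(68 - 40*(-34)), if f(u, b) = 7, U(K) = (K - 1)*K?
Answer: -3059137/204 ≈ -14996.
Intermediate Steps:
U(K) = K*(-1 + K) (U(K) = (-1 + K)*K = K*(-1 + K))
m(H) = 7*H
(U(3) - 15002) + m(47)/(68 - 40*(-34)) = (3*(-1 + 3) - 15002) + (7*47)/(68 - 40*(-34)) = (3*2 - 15002) + 329/(68 + 1360) = (6 - 15002) + 329/1428 = -14996 + 329*(1/1428) = -14996 + 47/204 = -3059137/204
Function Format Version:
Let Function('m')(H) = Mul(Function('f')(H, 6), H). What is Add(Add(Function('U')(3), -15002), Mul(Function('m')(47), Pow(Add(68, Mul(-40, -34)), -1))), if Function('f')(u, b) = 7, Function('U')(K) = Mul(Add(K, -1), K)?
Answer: Rational(-3059137, 204) ≈ -14996.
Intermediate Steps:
Function('U')(K) = Mul(K, Add(-1, K)) (Function('U')(K) = Mul(Add(-1, K), K) = Mul(K, Add(-1, K)))
Function('m')(H) = Mul(7, H)
Add(Add(Function('U')(3), -15002), Mul(Function('m')(47), Pow(Add(68, Mul(-40, -34)), -1))) = Add(Add(Mul(3, Add(-1, 3)), -15002), Mul(Mul(7, 47), Pow(Add(68, Mul(-40, -34)), -1))) = Add(Add(Mul(3, 2), -15002), Mul(329, Pow(Add(68, 1360), -1))) = Add(Add(6, -15002), Mul(329, Pow(1428, -1))) = Add(-14996, Mul(329, Rational(1, 1428))) = Add(-14996, Rational(47, 204)) = Rational(-3059137, 204)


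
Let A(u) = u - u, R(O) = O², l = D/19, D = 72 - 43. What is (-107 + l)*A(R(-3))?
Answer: 0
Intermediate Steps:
D = 29
l = 29/19 ≈ 1.5263
A(u) = 0
(-107 + l)*A(R(-3)) = (-107 + 29/19)*0 = -2004/19*0 = 0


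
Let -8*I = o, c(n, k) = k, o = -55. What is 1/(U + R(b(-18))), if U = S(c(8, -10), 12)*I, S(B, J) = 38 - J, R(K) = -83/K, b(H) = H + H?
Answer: 18/3259 ≈ 0.0055232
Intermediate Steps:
I = 55/8 (I = -1/8*(-55) = 55/8 ≈ 6.8750)
b(H) = 2*H
U = 715/4 (U = (38 - 1*12)*(55/8) = (38 - 12)*(55/8) = 26*(55/8) = 715/4 ≈ 178.75)
1/(U + R(b(-18))) = 1/(715/4 - 83/(2*(-18))) = 1/(715/4 - 83/(-36)) = 1/(715/4 - 83*(-1/36)) = 1/(715/4 + 83/36) = 1/(3259/18) = 18/3259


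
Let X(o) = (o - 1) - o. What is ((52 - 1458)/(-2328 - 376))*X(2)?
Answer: -703/1352 ≈ -0.51997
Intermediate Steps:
X(o) = -1 (X(o) = (-1 + o) - o = -1)
((52 - 1458)/(-2328 - 376))*X(2) = ((52 - 1458)/(-2328 - 376))*(-1) = -1406/(-2704)*(-1) = -1406*(-1/2704)*(-1) = (703/1352)*(-1) = -703/1352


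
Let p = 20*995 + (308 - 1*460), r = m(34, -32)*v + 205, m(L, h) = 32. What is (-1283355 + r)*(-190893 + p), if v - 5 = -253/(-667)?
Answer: 6367682139910/29 ≈ 2.1958e+11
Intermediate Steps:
v = 156/29 (v = 5 - 253/(-667) = 5 - 253*(-1/667) = 5 + 11/29 = 156/29 ≈ 5.3793)
r = 10937/29 (r = 32*(156/29) + 205 = 4992/29 + 205 = 10937/29 ≈ 377.14)
p = 19748 (p = 19900 + (308 - 460) = 19900 - 152 = 19748)
(-1283355 + r)*(-190893 + p) = (-1283355 + 10937/29)*(-190893 + 19748) = -37206358/29*(-171145) = 6367682139910/29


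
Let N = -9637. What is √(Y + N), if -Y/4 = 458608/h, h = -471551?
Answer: I*√2142021622312805/471551 ≈ 98.148*I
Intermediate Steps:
Y = 1834432/471551 (Y = -1834432/(-471551) = -1834432*(-1)/471551 = -4*(-458608/471551) = 1834432/471551 ≈ 3.8902)
√(Y + N) = √(1834432/471551 - 9637) = √(-4542502555/471551) = I*√2142021622312805/471551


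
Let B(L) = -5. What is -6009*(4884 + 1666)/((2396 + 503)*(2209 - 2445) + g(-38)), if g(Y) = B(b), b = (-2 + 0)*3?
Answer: 39358950/684169 ≈ 57.528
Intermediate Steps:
b = -6 (b = -2*3 = -6)
g(Y) = -5
-6009*(4884 + 1666)/((2396 + 503)*(2209 - 2445) + g(-38)) = -6009*(4884 + 1666)/((2396 + 503)*(2209 - 2445) - 5) = -6009*6550/(2899*(-236) - 5) = -6009*6550/(-684164 - 5) = -6009/((-684169*1/6550)) = -6009/(-684169/6550) = -6009*(-6550/684169) = 39358950/684169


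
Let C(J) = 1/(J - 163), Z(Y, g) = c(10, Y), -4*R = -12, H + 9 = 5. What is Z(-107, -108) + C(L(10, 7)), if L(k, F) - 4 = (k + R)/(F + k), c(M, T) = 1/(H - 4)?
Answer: -1413/10760 ≈ -0.13132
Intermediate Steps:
H = -4 (H = -9 + 5 = -4)
R = 3 (R = -¼*(-12) = 3)
c(M, T) = -⅛ (c(M, T) = 1/(-4 - 4) = 1/(-8) = -⅛)
Z(Y, g) = -⅛
L(k, F) = 4 + (3 + k)/(F + k) (L(k, F) = 4 + (k + 3)/(F + k) = 4 + (3 + k)/(F + k))
C(J) = 1/(-163 + J)
Z(-107, -108) + C(L(10, 7)) = -⅛ + 1/(-163 + (3 + 4*7 + 5*10)/(7 + 10)) = -⅛ + 1/(-163 + (3 + 28 + 50)/17) = -⅛ + 1/(-163 + (1/17)*81) = -⅛ + 1/(-163 + 81/17) = -⅛ + 1/(-2690/17) = -⅛ - 17/2690 = -1413/10760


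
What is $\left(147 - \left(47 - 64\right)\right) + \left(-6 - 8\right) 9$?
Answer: $38$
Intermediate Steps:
$\left(147 - \left(47 - 64\right)\right) + \left(-6 - 8\right) 9 = \left(147 - -17\right) - 126 = \left(147 + 17\right) - 126 = 164 - 126 = 38$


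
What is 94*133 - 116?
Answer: 12386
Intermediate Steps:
94*133 - 116 = 12502 - 116 = 12386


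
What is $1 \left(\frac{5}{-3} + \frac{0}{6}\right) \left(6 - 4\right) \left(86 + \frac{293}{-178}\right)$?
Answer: $- \frac{25025}{89} \approx -281.18$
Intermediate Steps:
$1 \left(\frac{5}{-3} + \frac{0}{6}\right) \left(6 - 4\right) \left(86 + \frac{293}{-178}\right) = 1 \left(5 \left(- \frac{1}{3}\right) + 0 \cdot \frac{1}{6}\right) 2 \left(86 + 293 \left(- \frac{1}{178}\right)\right) = 1 \left(- \frac{5}{3} + 0\right) 2 \left(86 - \frac{293}{178}\right) = 1 \left(- \frac{5}{3}\right) 2 \cdot \frac{15015}{178} = \left(- \frac{5}{3}\right) 2 \cdot \frac{15015}{178} = \left(- \frac{10}{3}\right) \frac{15015}{178} = - \frac{25025}{89}$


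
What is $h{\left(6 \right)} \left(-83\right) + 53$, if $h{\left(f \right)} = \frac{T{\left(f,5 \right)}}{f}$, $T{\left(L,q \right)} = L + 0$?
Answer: $-30$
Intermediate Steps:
$T{\left(L,q \right)} = L$
$h{\left(f \right)} = 1$ ($h{\left(f \right)} = \frac{f}{f} = 1$)
$h{\left(6 \right)} \left(-83\right) + 53 = 1 \left(-83\right) + 53 = -83 + 53 = -30$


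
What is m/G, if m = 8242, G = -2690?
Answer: -4121/1345 ≈ -3.0639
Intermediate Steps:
m/G = 8242/(-2690) = 8242*(-1/2690) = -4121/1345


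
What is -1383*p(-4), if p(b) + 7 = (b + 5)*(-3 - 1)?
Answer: 15213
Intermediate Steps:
p(b) = -27 - 4*b (p(b) = -7 + (b + 5)*(-3 - 1) = -7 + (5 + b)*(-4) = -7 + (-20 - 4*b) = -27 - 4*b)
-1383*p(-4) = -1383*(-27 - 4*(-4)) = -1383*(-27 + 16) = -1383*(-11) = 15213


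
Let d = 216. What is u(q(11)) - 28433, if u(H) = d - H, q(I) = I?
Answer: -28228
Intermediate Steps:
u(H) = 216 - H
u(q(11)) - 28433 = (216 - 1*11) - 28433 = (216 - 11) - 28433 = 205 - 28433 = -28228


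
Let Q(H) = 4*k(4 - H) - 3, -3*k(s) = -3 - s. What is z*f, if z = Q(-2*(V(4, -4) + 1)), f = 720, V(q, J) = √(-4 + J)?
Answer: 6480 + 3840*I*√2 ≈ 6480.0 + 5430.6*I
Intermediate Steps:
k(s) = 1 + s/3 (k(s) = -(-3 - s)/3 = 1 + s/3)
Q(H) = 19/3 - 4*H/3 (Q(H) = 4*(1 + (4 - H)/3) - 3 = 4*(1 + (4/3 - H/3)) - 3 = 4*(7/3 - H/3) - 3 = (28/3 - 4*H/3) - 3 = 19/3 - 4*H/3)
z = 9 + 16*I*√2/3 (z = 19/3 - (-8)*(√(-4 - 4) + 1)/3 = 19/3 - (-8)*(√(-8) + 1)/3 = 19/3 - (-8)*(2*I*√2 + 1)/3 = 19/3 - (-8)*(1 + 2*I*√2)/3 = 19/3 - 4*(-2 - 4*I*√2)/3 = 19/3 + (8/3 + 16*I*√2/3) = 9 + 16*I*√2/3 ≈ 9.0 + 7.5425*I)
z*f = (9 + 16*I*√2/3)*720 = 6480 + 3840*I*√2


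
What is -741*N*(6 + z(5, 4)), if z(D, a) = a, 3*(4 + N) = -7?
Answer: 46930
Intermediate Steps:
N = -19/3 (N = -4 + (1/3)*(-7) = -4 - 7/3 = -19/3 ≈ -6.3333)
-741*N*(6 + z(5, 4)) = -(-4693)*(6 + 4) = -(-4693)*10 = -741*(-190/3) = 46930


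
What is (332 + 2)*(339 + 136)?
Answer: 158650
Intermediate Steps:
(332 + 2)*(339 + 136) = 334*475 = 158650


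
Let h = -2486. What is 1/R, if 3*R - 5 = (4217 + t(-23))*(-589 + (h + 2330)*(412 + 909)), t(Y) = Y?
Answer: -3/866753005 ≈ -3.4612e-9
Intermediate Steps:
R = -866753005/3 (R = 5/3 + ((4217 - 23)*(-589 + (-2486 + 2330)*(412 + 909)))/3 = 5/3 + (4194*(-589 - 156*1321))/3 = 5/3 + (4194*(-589 - 206076))/3 = 5/3 + (4194*(-206665))/3 = 5/3 + (⅓)*(-866753010) = 5/3 - 288917670 = -866753005/3 ≈ -2.8892e+8)
1/R = 1/(-866753005/3) = -3/866753005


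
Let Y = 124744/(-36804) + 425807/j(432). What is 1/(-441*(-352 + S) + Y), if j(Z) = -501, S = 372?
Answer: -1536567/14863679071 ≈ -0.00010338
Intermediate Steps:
Y = -1311158131/1536567 (Y = 124744/(-36804) + 425807/(-501) = 124744*(-1/36804) + 425807*(-1/501) = -31186/9201 - 425807/501 = -1311158131/1536567 ≈ -853.30)
1/(-441*(-352 + S) + Y) = 1/(-441*(-352 + 372) - 1311158131/1536567) = 1/(-441*20 - 1311158131/1536567) = 1/(-8820 - 1311158131/1536567) = 1/(-14863679071/1536567) = -1536567/14863679071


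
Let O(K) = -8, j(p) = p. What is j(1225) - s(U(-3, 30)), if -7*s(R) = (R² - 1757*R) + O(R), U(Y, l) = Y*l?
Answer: 24971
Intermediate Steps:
s(R) = 8/7 + 251*R - R²/7 (s(R) = -((R² - 1757*R) - 8)/7 = -(-8 + R² - 1757*R)/7 = 8/7 + 251*R - R²/7)
j(1225) - s(U(-3, 30)) = 1225 - (8/7 + 251*(-3*30) - (-3*30)²/7) = 1225 - (8/7 + 251*(-90) - ⅐*(-90)²) = 1225 - (8/7 - 22590 - ⅐*8100) = 1225 - (8/7 - 22590 - 8100/7) = 1225 - 1*(-23746) = 1225 + 23746 = 24971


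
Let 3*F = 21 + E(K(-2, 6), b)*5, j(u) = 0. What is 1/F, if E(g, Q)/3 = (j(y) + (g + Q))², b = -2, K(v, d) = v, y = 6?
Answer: 1/87 ≈ 0.011494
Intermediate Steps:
E(g, Q) = 3*(Q + g)² (E(g, Q) = 3*(0 + (g + Q))² = 3*(0 + (Q + g))² = 3*(Q + g)²)
F = 87 (F = (21 + (3*(-2 - 2)²)*5)/3 = (21 + (3*(-4)²)*5)/3 = (21 + (3*16)*5)/3 = (21 + 48*5)/3 = (21 + 240)/3 = (⅓)*261 = 87)
1/F = 1/87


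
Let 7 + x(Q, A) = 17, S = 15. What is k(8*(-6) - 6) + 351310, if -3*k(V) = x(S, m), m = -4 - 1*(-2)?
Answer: 1053920/3 ≈ 3.5131e+5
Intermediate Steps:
m = -2 (m = -4 + 2 = -2)
x(Q, A) = 10 (x(Q, A) = -7 + 17 = 10)
k(V) = -10/3 (k(V) = -⅓*10 = -10/3)
k(8*(-6) - 6) + 351310 = -10/3 + 351310 = 1053920/3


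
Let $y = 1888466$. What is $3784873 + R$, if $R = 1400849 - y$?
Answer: $3297256$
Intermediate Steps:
$R = -487617$ ($R = 1400849 - 1888466 = -487617$)
$3784873 + R = 3784873 - 487617 = 3297256$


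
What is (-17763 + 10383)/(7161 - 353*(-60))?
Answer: -820/3149 ≈ -0.26040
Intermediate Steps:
(-17763 + 10383)/(7161 - 353*(-60)) = -7380/(7161 + 21180) = -7380/28341 = -7380*1/28341 = -820/3149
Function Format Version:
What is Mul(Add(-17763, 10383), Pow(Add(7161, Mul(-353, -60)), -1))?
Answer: Rational(-820, 3149) ≈ -0.26040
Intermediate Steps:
Mul(Add(-17763, 10383), Pow(Add(7161, Mul(-353, -60)), -1)) = Mul(-7380, Pow(Add(7161, 21180), -1)) = Mul(-7380, Pow(28341, -1)) = Mul(-7380, Rational(1, 28341)) = Rational(-820, 3149)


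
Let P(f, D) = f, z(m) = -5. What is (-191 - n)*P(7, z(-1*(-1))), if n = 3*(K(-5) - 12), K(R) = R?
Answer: -980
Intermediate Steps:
n = -51 (n = 3*(-5 - 12) = 3*(-17) = -51)
(-191 - n)*P(7, z(-1*(-1))) = (-191 - 1*(-51))*7 = (-191 + 51)*7 = -140*7 = -980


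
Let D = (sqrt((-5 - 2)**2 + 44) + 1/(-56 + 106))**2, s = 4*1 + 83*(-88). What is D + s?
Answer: -18017499/2500 + sqrt(93)/25 ≈ -7206.6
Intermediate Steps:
s = -7300 (s = 4 - 7304 = -7300)
D = (1/50 + sqrt(93))**2 (D = (sqrt((-7)**2 + 44) + 1/50)**2 = (sqrt(49 + 44) + 1/50)**2 = (sqrt(93) + 1/50)**2 = (1/50 + sqrt(93))**2 ≈ 93.386)
D + s = (232501/2500 + sqrt(93)/25) - 7300 = -18017499/2500 + sqrt(93)/25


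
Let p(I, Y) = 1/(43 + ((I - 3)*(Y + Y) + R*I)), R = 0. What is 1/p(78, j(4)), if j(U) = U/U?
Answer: 193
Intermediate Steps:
j(U) = 1
p(I, Y) = 1/(43 + 2*Y*(-3 + I)) (p(I, Y) = 1/(43 + ((I - 3)*(Y + Y) + 0*I)) = 1/(43 + ((-3 + I)*(2*Y) + 0)) = 1/(43 + (2*Y*(-3 + I) + 0)) = 1/(43 + 2*Y*(-3 + I)))
1/p(78, j(4)) = 1/(1/(43 - 6*1 + 2*78*1)) = 1/(1/(43 - 6 + 156)) = 1/(1/193) = 193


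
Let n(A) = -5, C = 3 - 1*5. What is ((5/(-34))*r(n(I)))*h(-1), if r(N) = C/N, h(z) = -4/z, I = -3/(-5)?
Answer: -4/17 ≈ -0.23529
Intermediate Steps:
C = -2 (C = 3 - 5 = -2)
I = 3/5 (I = -3*(-1/5) = 3/5 ≈ 0.60000)
r(N) = -2/N
((5/(-34))*r(n(I)))*h(-1) = ((5/(-34))*(-2/(-5)))*(-4/(-1)) = ((5*(-1/34))*(-2*(-1/5)))*(-4*(-1)) = -5/34*2/5*4 = -1/17*4 = -4/17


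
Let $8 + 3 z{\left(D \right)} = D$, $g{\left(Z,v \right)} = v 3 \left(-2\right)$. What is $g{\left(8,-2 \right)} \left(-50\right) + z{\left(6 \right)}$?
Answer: $- \frac{1802}{3} \approx -600.67$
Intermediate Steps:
$g{\left(Z,v \right)} = - 6 v$ ($g{\left(Z,v \right)} = 3 v \left(-2\right) = - 6 v$)
$z{\left(D \right)} = - \frac{8}{3} + \frac{D}{3}$
$g{\left(8,-2 \right)} \left(-50\right) + z{\left(6 \right)} = \left(-6\right) \left(-2\right) \left(-50\right) + \left(- \frac{8}{3} + \frac{1}{3} \cdot 6\right) = 12 \left(-50\right) + \left(- \frac{8}{3} + 2\right) = -600 - \frac{2}{3} = - \frac{1802}{3}$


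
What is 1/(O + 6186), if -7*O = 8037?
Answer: 7/35265 ≈ 0.00019850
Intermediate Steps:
O = -8037/7 (O = -⅐*8037 = -8037/7 ≈ -1148.1)
1/(O + 6186) = 1/(-8037/7 + 6186) = 1/(35265/7) = 7/35265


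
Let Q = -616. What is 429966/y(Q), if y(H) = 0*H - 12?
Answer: -71661/2 ≈ -35831.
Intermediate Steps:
y(H) = -12 (y(H) = 0 - 12 = -12)
429966/y(Q) = 429966/(-12) = 429966*(-1/12) = -71661/2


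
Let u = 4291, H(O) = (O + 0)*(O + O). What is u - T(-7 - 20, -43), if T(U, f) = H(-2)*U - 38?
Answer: 4545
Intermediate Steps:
H(O) = 2*O² (H(O) = O*(2*O) = 2*O²)
T(U, f) = -38 + 8*U (T(U, f) = (2*(-2)²)*U - 38 = (2*4)*U - 38 = 8*U - 38 = -38 + 8*U)
u - T(-7 - 20, -43) = 4291 - (-38 + 8*(-7 - 20)) = 4291 - (-38 + 8*(-27)) = 4291 - (-38 - 216) = 4291 - 1*(-254) = 4291 + 254 = 4545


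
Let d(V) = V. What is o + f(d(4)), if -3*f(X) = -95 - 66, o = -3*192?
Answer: -1567/3 ≈ -522.33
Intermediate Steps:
o = -576
f(X) = 161/3 (f(X) = -(-95 - 66)/3 = -1/3*(-161) = 161/3)
o + f(d(4)) = -576 + 161/3 = -1567/3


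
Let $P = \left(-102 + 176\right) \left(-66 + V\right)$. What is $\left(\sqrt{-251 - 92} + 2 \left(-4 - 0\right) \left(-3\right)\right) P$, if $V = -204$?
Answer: $-479520 - 139860 i \sqrt{7} \approx -4.7952 \cdot 10^{5} - 3.7004 \cdot 10^{5} i$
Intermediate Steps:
$P = -19980$ ($P = \left(-102 + 176\right) \left(-66 - 204\right) = 74 \left(-270\right) = -19980$)
$\left(\sqrt{-251 - 92} + 2 \left(-4 - 0\right) \left(-3\right)\right) P = \left(\sqrt{-251 - 92} + 2 \left(-4 - 0\right) \left(-3\right)\right) \left(-19980\right) = \left(\sqrt{-343} + 2 \left(-4 + 0\right) \left(-3\right)\right) \left(-19980\right) = \left(7 i \sqrt{7} + 2 \left(-4\right) \left(-3\right)\right) \left(-19980\right) = \left(7 i \sqrt{7} - -24\right) \left(-19980\right) = \left(7 i \sqrt{7} + 24\right) \left(-19980\right) = \left(24 + 7 i \sqrt{7}\right) \left(-19980\right) = -479520 - 139860 i \sqrt{7}$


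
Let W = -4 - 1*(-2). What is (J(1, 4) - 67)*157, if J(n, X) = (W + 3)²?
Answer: -10362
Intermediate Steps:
W = -2 (W = -4 + 2 = -2)
J(n, X) = 1 (J(n, X) = (-2 + 3)² = 1² = 1)
(J(1, 4) - 67)*157 = (1 - 67)*157 = -66*157 = -10362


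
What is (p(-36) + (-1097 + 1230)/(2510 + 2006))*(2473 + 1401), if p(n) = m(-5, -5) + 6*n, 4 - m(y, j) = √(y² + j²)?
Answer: -1854210683/2258 - 19370*√2 ≈ -8.4857e+5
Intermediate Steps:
m(y, j) = 4 - √(j² + y²) (m(y, j) = 4 - √(y² + j²) = 4 - √(j² + y²))
p(n) = 4 - 5*√2 + 6*n (p(n) = (4 - √((-5)² + (-5)²)) + 6*n = (4 - √(25 + 25)) + 6*n = (4 - √50) + 6*n = (4 - 5*√2) + 6*n = 4 - 5*√2 + 6*n)
(p(-36) + (-1097 + 1230)/(2510 + 2006))*(2473 + 1401) = ((4 - 5*√2 + 6*(-36)) + (-1097 + 1230)/(2510 + 2006))*(2473 + 1401) = ((4 - 5*√2 - 216) + 133/4516)*3874 = ((-212 - 5*√2) + 133*(1/4516))*3874 = ((-212 - 5*√2) + 133/4516)*3874 = (-957259/4516 - 5*√2)*3874 = -1854210683/2258 - 19370*√2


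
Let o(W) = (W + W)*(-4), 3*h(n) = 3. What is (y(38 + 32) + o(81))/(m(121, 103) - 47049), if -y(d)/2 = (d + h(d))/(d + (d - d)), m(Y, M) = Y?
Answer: 22751/1642480 ≈ 0.013852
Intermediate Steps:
h(n) = 1 (h(n) = (⅓)*3 = 1)
y(d) = -2*(1 + d)/d (y(d) = -2*(d + 1)/(d + (d - d)) = -2*(1 + d)/(d + 0) = -2*(1 + d)/d)
o(W) = -8*W (o(W) = (2*W)*(-4) = -8*W)
(y(38 + 32) + o(81))/(m(121, 103) - 47049) = ((-2 - 2/(38 + 32)) - 8*81)/(121 - 47049) = ((-2 - 2/70) - 648)/(-46928) = ((-2 - 2*1/70) - 648)*(-1/46928) = ((-2 - 1/35) - 648)*(-1/46928) = (-71/35 - 648)*(-1/46928) = -22751/35*(-1/46928) = 22751/1642480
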